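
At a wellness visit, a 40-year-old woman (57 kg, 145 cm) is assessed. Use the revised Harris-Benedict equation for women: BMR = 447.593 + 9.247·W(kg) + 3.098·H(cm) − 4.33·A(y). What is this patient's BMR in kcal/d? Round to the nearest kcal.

1251 kcal/d

Harris-Benedict: BMR = 447.593 + 9.247(57) + 3.098(145) − 4.33(40) = 1250.682 kcal/day.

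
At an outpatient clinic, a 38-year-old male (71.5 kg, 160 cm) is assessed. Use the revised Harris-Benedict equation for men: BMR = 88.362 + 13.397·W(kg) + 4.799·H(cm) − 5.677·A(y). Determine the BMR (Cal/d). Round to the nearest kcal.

Harris-Benedict: BMR = 88.362 + 13.397(71.5) + 4.799(160) − 5.677(38) = 1598.3615 kcal/day.

1598 Cal/d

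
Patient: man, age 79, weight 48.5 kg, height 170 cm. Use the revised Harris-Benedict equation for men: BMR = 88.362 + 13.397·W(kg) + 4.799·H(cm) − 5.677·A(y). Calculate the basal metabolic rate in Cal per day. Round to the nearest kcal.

1105 Cal per day

Harris-Benedict: BMR = 88.362 + 13.397(48.5) + 4.799(170) − 5.677(79) = 1105.4635 kcal/day.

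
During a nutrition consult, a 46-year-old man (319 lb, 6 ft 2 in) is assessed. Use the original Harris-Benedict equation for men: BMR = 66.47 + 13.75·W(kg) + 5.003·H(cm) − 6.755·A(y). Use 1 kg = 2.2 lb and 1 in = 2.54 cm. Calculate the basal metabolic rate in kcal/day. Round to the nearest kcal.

2690 kcal/day

Convert to metric: weight = 319 ÷ 2.2 = 145 kg; height = (6×12 + 2) × 2.54 = 74 × 2.54 = 187.96 cm.
Harris-Benedict: BMR = 66.47 + 13.75(145) + 5.003(187.96) − 6.755(46) = 2689.8539 kcal/day.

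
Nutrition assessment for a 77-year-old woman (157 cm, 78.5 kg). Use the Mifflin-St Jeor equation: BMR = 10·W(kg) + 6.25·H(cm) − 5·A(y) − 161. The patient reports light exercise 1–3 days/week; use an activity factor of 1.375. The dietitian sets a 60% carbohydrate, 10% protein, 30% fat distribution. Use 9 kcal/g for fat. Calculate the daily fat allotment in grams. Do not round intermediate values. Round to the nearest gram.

56 g/day

Mifflin-St Jeor (female): BMR = 10(78.5) + 6.25(157) − 5(77) − 161 = 785 + 981.25 − 385 − 161 = 1220.25 kcal/day.
TEE = 1220.25 × 1.375 = 1677.8438 kcal/day.
Fat energy = 30% × 1677.8438 = 503.3531 kcal.
Fat = 503.3531 ÷ 9 kcal/g = 55.9281 g.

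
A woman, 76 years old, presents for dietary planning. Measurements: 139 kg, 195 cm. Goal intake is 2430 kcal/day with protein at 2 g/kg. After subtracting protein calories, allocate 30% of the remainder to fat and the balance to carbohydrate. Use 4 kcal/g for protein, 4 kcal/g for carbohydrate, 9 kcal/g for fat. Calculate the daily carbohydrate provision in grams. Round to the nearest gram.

Protein = 2 × 139 = 278 g → 278 × 4 = 1112 kcal.
Non-protein calories = 2430 − 1112 = 1318 kcal.
Fat: 30% × 1318 = 395.4 kcal; carbohydrate: 922.6 kcal.
Carbohydrate: 922.6 kcal ÷ 4 kcal/g = 230.65 g.

231 g/day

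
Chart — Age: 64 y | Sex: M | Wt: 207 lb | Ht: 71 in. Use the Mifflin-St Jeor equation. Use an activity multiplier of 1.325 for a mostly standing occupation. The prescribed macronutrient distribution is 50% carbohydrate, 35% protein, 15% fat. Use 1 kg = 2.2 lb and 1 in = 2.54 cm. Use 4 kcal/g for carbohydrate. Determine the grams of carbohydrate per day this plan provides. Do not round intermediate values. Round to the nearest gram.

290 g/day

Convert to metric: weight = 207 ÷ 2.2 = 94.0909 kg; height = 71 × 2.54 = 180.34 cm.
Mifflin-St Jeor (male): BMR = 10(94.0909) + 6.25(180.34) − 5(64) + 5 = 940.9091 + 1127.125 − 320 + 5 = 1753.0341 kcal/day.
TEE = 1753.0341 × 1.325 = 2322.7702 kcal/day.
Carbohydrate energy = 50% × 2322.7702 = 1161.3851 kcal.
Carbohydrate = 1161.3851 ÷ 4 kcal/g = 290.3463 g.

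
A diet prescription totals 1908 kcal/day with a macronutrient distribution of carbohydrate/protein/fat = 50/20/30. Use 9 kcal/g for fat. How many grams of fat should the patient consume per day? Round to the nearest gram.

64 g/day

Fat energy = 30% × 1908 = 572.4 kcal.
At 9 kcal/g: 572.4 ÷ 9 = 63.6 g.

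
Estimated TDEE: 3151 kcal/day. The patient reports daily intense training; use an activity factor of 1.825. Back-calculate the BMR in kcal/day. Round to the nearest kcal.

1727 kcal/day

BMR = TEE ÷ activity factor = 3151 ÷ 1.825 = 1726.5753 kcal/day.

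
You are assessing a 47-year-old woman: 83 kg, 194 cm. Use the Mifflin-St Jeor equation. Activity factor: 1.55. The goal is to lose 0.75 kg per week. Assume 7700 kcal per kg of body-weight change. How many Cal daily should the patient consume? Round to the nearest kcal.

1727 Cal daily

Mifflin-St Jeor (female): BMR = 10(83) + 6.25(194) − 5(47) − 161 = 830 + 1212.5 − 235 − 161 = 1646.5 kcal/day.
TEE = 1646.5 × 1.55 = 2552.075 kcal/day.
Required daily deficit = 0.75 × 7700 ÷ 7 = 825 kcal/day.
Target intake = 2552.075 − 825 = 1727.075 kcal/day.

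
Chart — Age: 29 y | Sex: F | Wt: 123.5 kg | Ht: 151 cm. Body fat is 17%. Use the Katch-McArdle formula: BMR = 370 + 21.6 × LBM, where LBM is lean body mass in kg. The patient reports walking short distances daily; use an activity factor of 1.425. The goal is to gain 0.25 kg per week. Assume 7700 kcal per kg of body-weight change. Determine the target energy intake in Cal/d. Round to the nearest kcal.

LBM = 123.5 × (1 − 0.17) = 102.505 kg. Katch-McArdle: BMR = 370 + 21.6 × 102.505 = 2584.108 kcal/day.
TEE = 2584.108 × 1.425 = 3682.3539 kcal/day.
Required daily surplus = 0.25 × 7700 ÷ 7 = 275 kcal/day.
Target intake = 3682.3539 + 275 = 3957.3539 kcal/day.

3957 Cal/d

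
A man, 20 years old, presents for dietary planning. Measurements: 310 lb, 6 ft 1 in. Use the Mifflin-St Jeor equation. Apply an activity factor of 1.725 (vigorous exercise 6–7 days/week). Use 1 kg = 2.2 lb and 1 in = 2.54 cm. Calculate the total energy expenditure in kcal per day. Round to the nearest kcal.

Convert to metric: weight = 310 ÷ 2.2 = 140.9091 kg; height = (6×12 + 1) × 2.54 = 73 × 2.54 = 185.42 cm.
Mifflin-St Jeor (male): BMR = 10(140.9091) + 6.25(185.42) − 5(20) + 5 = 1409.0909 + 1158.875 − 100 + 5 = 2472.9659 kcal/day.
TEE = BMR × activity factor = 2472.9659 × 1.725 = 4265.8662 kcal/day.

4266 kcal per day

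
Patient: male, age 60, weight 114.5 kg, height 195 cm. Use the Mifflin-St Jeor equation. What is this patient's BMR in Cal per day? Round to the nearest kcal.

2069 Cal per day

Mifflin-St Jeor (male): BMR = 10(114.5) + 6.25(195) − 5(60) + 5 = 1145 + 1218.75 − 300 + 5 = 2068.75 kcal/day.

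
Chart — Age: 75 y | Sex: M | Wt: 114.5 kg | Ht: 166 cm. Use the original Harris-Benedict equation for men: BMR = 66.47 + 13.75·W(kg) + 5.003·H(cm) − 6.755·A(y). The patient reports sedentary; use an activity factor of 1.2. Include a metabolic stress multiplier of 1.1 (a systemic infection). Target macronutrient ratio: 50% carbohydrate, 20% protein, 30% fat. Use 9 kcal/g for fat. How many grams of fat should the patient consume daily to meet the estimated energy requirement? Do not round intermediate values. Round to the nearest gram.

86 g/day

Harris-Benedict: BMR = 66.47 + 13.75(114.5) + 5.003(166) − 6.755(75) = 1964.718 kcal/day.
TEE = 1964.718 × 1.2 = 2357.6616 kcal/day.
With stress factor 1.1: 2357.6616 × 1.1 = 2593.4278 kcal/day.
Fat energy = 30% × 2593.4278 = 778.0283 kcal.
Fat = 778.0283 ÷ 9 kcal/g = 86.4476 g.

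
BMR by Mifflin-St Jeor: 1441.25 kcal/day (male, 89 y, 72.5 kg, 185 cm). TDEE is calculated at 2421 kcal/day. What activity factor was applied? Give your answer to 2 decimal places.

1.68

Activity factor = TEE ÷ BMR = 2421 ÷ 1441.25 = 1.68.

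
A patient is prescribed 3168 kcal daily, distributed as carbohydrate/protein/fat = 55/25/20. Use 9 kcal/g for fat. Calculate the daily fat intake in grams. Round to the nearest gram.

70 g/day

Fat energy = 20% × 3168 = 633.6 kcal.
At 9 kcal/g: 633.6 ÷ 9 = 70.4 g.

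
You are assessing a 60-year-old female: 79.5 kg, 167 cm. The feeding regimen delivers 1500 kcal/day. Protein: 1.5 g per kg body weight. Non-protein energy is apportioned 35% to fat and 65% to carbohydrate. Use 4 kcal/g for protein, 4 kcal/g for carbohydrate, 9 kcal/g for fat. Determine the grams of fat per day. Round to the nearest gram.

Protein = 1.5 × 79.5 = 119.25 g → 119.25 × 4 = 477 kcal.
Non-protein calories = 1500 − 477 = 1023 kcal.
Fat: 35% × 1023 = 358.05 kcal; carbohydrate: 664.95 kcal.
Fat: 358.05 kcal ÷ 9 kcal/g = 39.7833 g.

40 g/day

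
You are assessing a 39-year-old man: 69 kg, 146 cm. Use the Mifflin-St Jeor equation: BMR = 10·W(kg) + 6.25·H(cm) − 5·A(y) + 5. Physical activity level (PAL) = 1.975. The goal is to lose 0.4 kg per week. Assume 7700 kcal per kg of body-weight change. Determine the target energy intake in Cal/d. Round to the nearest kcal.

Mifflin-St Jeor (male): BMR = 10(69) + 6.25(146) − 5(39) + 5 = 690 + 912.5 − 195 + 5 = 1412.5 kcal/day.
TEE = 1412.5 × 1.975 = 2789.6875 kcal/day.
Required daily deficit = 0.4 × 7700 ÷ 7 = 440 kcal/day.
Target intake = 2789.6875 − 440 = 2349.6875 kcal/day.

2350 Cal/d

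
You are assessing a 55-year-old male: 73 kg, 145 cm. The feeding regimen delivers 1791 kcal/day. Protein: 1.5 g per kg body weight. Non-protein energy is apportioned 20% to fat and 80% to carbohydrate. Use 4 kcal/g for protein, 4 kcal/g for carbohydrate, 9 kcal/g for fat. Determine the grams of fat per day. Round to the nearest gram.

30 g/day

Protein = 1.5 × 73 = 109.5 g → 109.5 × 4 = 438 kcal.
Non-protein calories = 1791 − 438 = 1353 kcal.
Fat: 20% × 1353 = 270.6 kcal; carbohydrate: 1082.4 kcal.
Fat: 270.6 kcal ÷ 9 kcal/g = 30.0667 g.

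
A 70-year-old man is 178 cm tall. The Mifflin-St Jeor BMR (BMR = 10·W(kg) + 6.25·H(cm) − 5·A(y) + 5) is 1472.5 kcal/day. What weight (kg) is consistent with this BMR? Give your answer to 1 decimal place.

70.5 kg

1472.5 = 10·W + 6.25(178) − 5(70) + 5
10·W = 1472.5 − 767.5 = 705, so W = 70.5 kg.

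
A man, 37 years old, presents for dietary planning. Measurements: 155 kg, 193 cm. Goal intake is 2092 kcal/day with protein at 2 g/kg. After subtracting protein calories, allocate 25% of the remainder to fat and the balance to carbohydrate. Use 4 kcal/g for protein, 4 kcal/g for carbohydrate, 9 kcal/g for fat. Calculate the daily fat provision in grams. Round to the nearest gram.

Protein = 2 × 155 = 310 g → 310 × 4 = 1240 kcal.
Non-protein calories = 2092 − 1240 = 852 kcal.
Fat: 25% × 852 = 213 kcal; carbohydrate: 639 kcal.
Fat: 213 kcal ÷ 9 kcal/g = 23.6667 g.

24 g/day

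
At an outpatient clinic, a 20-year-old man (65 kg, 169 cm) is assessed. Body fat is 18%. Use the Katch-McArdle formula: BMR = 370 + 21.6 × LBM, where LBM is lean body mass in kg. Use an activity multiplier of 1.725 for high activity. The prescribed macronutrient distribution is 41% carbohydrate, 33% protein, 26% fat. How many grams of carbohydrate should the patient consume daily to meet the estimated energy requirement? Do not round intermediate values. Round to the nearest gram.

269 g/day

LBM = 65 × (1 − 0.18) = 53.3 kg. Katch-McArdle: BMR = 370 + 21.6 × 53.3 = 1521.28 kcal/day.
TEE = 1521.28 × 1.725 = 2624.208 kcal/day.
Carbohydrate energy = 41% × 2624.208 = 1075.9253 kcal.
Carbohydrate = 1075.9253 ÷ 4 kcal/g = 268.9813 g.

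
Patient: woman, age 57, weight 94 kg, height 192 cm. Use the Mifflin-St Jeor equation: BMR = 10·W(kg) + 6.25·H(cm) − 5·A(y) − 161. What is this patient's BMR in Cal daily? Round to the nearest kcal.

1694 Cal daily

Mifflin-St Jeor (female): BMR = 10(94) + 6.25(192) − 5(57) − 161 = 940 + 1200 − 285 − 161 = 1694 kcal/day.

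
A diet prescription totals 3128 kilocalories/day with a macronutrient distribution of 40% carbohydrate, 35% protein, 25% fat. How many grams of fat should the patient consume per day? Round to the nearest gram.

Fat energy = 25% × 3128 = 782 kcal.
At 9 kcal/g: 782 ÷ 9 = 86.8889 g.

87 g/day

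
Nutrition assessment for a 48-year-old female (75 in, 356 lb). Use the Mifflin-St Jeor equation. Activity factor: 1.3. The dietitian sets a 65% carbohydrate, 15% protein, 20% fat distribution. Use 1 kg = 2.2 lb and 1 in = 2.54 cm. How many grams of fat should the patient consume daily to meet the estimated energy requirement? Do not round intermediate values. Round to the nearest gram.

70 g/day

Convert to metric: weight = 356 ÷ 2.2 = 161.8182 kg; height = 75 × 2.54 = 190.5 cm.
Mifflin-St Jeor (female): BMR = 10(161.8182) + 6.25(190.5) − 5(48) − 161 = 1618.1818 + 1190.625 − 240 − 161 = 2407.8068 kcal/day.
TEE = 2407.8068 × 1.3 = 3130.1489 kcal/day.
Fat energy = 20% × 3130.1489 = 626.0298 kcal.
Fat = 626.0298 ÷ 9 kcal/g = 69.5589 g.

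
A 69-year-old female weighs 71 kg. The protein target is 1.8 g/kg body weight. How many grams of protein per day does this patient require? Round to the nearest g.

128 g/day

Protein = 1.8 g/kg × 71 kg = 127.8 g/day.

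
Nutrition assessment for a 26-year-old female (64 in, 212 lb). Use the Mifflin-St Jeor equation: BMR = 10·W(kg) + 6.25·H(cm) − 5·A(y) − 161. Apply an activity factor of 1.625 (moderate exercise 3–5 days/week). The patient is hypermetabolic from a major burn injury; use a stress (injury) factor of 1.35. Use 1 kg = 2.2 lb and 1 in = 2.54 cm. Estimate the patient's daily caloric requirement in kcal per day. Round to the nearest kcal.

Convert to metric: weight = 212 ÷ 2.2 = 96.3636 kg; height = 64 × 2.54 = 162.56 cm.
Mifflin-St Jeor (female): BMR = 10(96.3636) + 6.25(162.56) − 5(26) − 161 = 963.6364 + 1016 − 130 − 161 = 1688.6364 kcal/day.
TEE = BMR × activity factor = 1688.6364 × 1.625 = 2744.0341 kcal/day.
Apply stress factor: 2744.0341 × 1.35 = 3704.446 kcal/day.

3704 kcal per day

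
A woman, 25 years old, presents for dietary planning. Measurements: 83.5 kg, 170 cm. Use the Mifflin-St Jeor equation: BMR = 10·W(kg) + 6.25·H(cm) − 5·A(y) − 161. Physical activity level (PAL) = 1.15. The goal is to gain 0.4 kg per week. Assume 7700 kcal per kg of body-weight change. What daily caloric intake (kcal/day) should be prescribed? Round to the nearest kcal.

Mifflin-St Jeor (female): BMR = 10(83.5) + 6.25(170) − 5(25) − 161 = 835 + 1062.5 − 125 − 161 = 1611.5 kcal/day.
TEE = 1611.5 × 1.15 = 1853.225 kcal/day.
Required daily surplus = 0.4 × 7700 ÷ 7 = 440 kcal/day.
Target intake = 1853.225 + 440 = 2293.225 kcal/day.

2293 kcal/day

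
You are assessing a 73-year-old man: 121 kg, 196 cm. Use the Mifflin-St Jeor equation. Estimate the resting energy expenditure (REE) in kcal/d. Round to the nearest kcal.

Mifflin-St Jeor (male): BMR = 10(121) + 6.25(196) − 5(73) + 5 = 1210 + 1225 − 365 + 5 = 2075 kcal/day.

2075 kcal/d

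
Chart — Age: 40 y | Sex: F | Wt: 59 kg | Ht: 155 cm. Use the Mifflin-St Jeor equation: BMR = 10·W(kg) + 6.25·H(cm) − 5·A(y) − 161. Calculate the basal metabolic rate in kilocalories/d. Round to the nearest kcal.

Mifflin-St Jeor (female): BMR = 10(59) + 6.25(155) − 5(40) − 161 = 590 + 968.75 − 200 − 161 = 1197.75 kcal/day.

1198 kilocalories/d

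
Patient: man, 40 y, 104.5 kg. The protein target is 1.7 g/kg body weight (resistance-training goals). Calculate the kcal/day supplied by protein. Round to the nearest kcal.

711 kcal/day

Protein = 1.7 g/kg × 104.5 kg = 177.65 g/day.
Protein energy = 177.65 g × 4 kcal/g = 710.6 kcal/day.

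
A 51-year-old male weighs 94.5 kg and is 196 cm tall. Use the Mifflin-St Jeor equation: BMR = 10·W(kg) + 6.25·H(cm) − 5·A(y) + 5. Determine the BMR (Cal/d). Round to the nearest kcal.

Mifflin-St Jeor (male): BMR = 10(94.5) + 6.25(196) − 5(51) + 5 = 945 + 1225 − 255 + 5 = 1920 kcal/day.

1920 Cal/d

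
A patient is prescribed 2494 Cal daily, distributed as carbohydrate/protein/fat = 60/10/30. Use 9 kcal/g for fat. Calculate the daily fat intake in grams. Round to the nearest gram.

83 g/day

Fat energy = 30% × 2494 = 748.2 kcal.
At 9 kcal/g: 748.2 ÷ 9 = 83.1333 g.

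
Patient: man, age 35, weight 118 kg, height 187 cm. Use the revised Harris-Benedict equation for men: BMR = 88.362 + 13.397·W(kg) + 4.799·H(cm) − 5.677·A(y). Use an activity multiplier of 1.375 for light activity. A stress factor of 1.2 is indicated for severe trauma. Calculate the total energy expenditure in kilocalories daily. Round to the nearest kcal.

3907 kilocalories daily

Harris-Benedict: BMR = 88.362 + 13.397(118) + 4.799(187) − 5.677(35) = 2367.926 kcal/day.
TEE = BMR × activity factor = 2367.926 × 1.375 = 3255.8983 kcal/day.
Apply stress factor: 3255.8983 × 1.2 = 3907.0779 kcal/day.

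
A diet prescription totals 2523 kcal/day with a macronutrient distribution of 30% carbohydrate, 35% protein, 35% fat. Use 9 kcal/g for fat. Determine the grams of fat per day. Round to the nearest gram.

Fat energy = 35% × 2523 = 883.05 kcal.
At 9 kcal/g: 883.05 ÷ 9 = 98.1167 g.

98 g/day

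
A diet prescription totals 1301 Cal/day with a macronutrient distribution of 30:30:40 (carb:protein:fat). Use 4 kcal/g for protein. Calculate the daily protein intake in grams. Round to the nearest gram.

98 g/day

Protein energy = 30% × 1301 = 390.3 kcal.
At 4 kcal/g: 390.3 ÷ 4 = 97.575 g.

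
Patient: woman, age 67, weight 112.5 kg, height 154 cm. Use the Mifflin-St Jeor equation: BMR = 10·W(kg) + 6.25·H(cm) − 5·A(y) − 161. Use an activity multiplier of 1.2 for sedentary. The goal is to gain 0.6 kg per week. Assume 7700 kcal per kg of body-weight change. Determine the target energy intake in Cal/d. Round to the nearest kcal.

2570 Cal/d

Mifflin-St Jeor (female): BMR = 10(112.5) + 6.25(154) − 5(67) − 161 = 1125 + 962.5 − 335 − 161 = 1591.5 kcal/day.
TEE = 1591.5 × 1.2 = 1909.8 kcal/day.
Required daily surplus = 0.6 × 7700 ÷ 7 = 660 kcal/day.
Target intake = 1909.8 + 660 = 2569.8 kcal/day.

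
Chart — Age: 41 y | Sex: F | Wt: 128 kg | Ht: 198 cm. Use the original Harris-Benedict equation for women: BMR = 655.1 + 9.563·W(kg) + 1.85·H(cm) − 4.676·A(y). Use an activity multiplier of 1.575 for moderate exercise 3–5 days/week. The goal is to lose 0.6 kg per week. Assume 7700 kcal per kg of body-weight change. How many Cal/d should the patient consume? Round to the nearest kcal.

Harris-Benedict: BMR = 655.1 + 9.563(128) + 1.85(198) − 4.676(41) = 2053.748 kcal/day.
TEE = 2053.748 × 1.575 = 3234.6531 kcal/day.
Required daily deficit = 0.6 × 7700 ÷ 7 = 660 kcal/day.
Target intake = 3234.6531 − 660 = 2574.6531 kcal/day.

2575 Cal/d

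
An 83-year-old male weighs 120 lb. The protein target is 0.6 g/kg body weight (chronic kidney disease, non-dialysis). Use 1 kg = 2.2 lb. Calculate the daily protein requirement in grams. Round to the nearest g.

33 g/day

Weight in kg = 120 ÷ 2.2 = 54.5455 kg.
Protein = 0.6 g/kg × 54.5455 kg = 32.7273 g/day.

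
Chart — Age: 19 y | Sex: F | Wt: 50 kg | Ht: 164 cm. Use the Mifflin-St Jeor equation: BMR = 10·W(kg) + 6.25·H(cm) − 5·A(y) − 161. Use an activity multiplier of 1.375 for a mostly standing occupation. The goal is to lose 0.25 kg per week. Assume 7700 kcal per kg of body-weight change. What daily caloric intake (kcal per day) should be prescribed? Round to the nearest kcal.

Mifflin-St Jeor (female): BMR = 10(50) + 6.25(164) − 5(19) − 161 = 500 + 1025 − 95 − 161 = 1269 kcal/day.
TEE = 1269 × 1.375 = 1744.875 kcal/day.
Required daily deficit = 0.25 × 7700 ÷ 7 = 275 kcal/day.
Target intake = 1744.875 − 275 = 1469.875 kcal/day.

1470 kcal per day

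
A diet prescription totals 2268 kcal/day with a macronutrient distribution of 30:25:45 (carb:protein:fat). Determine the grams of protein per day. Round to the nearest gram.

Protein energy = 25% × 2268 = 567 kcal.
At 4 kcal/g: 567 ÷ 4 = 141.75 g.

142 g/day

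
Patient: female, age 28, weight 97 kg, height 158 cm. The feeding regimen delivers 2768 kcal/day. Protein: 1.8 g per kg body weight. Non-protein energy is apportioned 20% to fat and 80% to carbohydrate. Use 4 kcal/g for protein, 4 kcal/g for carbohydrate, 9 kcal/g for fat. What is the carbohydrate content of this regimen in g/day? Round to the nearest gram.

414 g/day

Protein = 1.8 × 97 = 174.6 g → 174.6 × 4 = 698.4 kcal.
Non-protein calories = 2768 − 698.4 = 2069.6 kcal.
Fat: 20% × 2069.6 = 413.92 kcal; carbohydrate: 1655.68 kcal.
Carbohydrate: 1655.68 kcal ÷ 4 kcal/g = 413.92 g.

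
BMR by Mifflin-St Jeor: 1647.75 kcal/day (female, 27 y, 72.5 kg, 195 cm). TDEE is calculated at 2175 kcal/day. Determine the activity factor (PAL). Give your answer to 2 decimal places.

1.32

Activity factor = TEE ÷ BMR = 2175 ÷ 1647.75 = 1.32.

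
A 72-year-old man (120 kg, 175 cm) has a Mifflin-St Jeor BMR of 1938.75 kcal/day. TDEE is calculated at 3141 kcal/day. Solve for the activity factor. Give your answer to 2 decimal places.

Activity factor = TEE ÷ BMR = 3141 ÷ 1938.75 = 1.62.

1.62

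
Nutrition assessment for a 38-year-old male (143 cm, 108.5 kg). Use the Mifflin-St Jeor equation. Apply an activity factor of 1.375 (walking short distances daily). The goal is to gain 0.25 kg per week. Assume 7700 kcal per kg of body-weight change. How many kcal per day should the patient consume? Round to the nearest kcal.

2741 kcal per day

Mifflin-St Jeor (male): BMR = 10(108.5) + 6.25(143) − 5(38) + 5 = 1085 + 893.75 − 190 + 5 = 1793.75 kcal/day.
TEE = 1793.75 × 1.375 = 2466.4063 kcal/day.
Required daily surplus = 0.25 × 7700 ÷ 7 = 275 kcal/day.
Target intake = 2466.4063 + 275 = 2741.4063 kcal/day.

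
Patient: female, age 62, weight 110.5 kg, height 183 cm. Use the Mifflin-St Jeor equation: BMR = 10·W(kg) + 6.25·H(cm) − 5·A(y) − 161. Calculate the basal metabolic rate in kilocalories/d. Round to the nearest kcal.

Mifflin-St Jeor (female): BMR = 10(110.5) + 6.25(183) − 5(62) − 161 = 1105 + 1143.75 − 310 − 161 = 1777.75 kcal/day.

1778 kilocalories/d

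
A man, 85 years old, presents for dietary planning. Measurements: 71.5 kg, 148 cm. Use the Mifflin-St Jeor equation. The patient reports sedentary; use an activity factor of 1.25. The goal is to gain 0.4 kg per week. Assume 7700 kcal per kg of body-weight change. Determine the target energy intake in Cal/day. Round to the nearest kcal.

1965 Cal/day

Mifflin-St Jeor (male): BMR = 10(71.5) + 6.25(148) − 5(85) + 5 = 715 + 925 − 425 + 5 = 1220 kcal/day.
TEE = 1220 × 1.25 = 1525 kcal/day.
Required daily surplus = 0.4 × 7700 ÷ 7 = 440 kcal/day.
Target intake = 1525 + 440 = 1965 kcal/day.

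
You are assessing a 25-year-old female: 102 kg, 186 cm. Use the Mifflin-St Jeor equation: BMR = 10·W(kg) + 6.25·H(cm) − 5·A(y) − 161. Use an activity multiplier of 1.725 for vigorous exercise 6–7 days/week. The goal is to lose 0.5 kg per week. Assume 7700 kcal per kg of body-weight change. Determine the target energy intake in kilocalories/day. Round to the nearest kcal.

2721 kilocalories/day

Mifflin-St Jeor (female): BMR = 10(102) + 6.25(186) − 5(25) − 161 = 1020 + 1162.5 − 125 − 161 = 1896.5 kcal/day.
TEE = 1896.5 × 1.725 = 3271.4625 kcal/day.
Required daily deficit = 0.5 × 7700 ÷ 7 = 550 kcal/day.
Target intake = 3271.4625 − 550 = 2721.4625 kcal/day.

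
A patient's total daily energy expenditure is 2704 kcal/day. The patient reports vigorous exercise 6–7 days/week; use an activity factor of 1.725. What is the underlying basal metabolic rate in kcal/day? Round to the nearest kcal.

BMR = TEE ÷ activity factor = 2704 ÷ 1.725 = 1567.5362 kcal/day.

1568 kcal/day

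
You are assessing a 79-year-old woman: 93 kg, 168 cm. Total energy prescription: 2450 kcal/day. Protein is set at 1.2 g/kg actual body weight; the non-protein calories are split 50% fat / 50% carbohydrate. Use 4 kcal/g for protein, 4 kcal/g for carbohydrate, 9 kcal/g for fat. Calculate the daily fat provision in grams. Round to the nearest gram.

Protein = 1.2 × 93 = 111.6 g → 111.6 × 4 = 446.4 kcal.
Non-protein calories = 2450 − 446.4 = 2003.6 kcal.
Fat: 50% × 2003.6 = 1001.8 kcal; carbohydrate: 1001.8 kcal.
Fat: 1001.8 kcal ÷ 9 kcal/g = 111.3111 g.

111 g/day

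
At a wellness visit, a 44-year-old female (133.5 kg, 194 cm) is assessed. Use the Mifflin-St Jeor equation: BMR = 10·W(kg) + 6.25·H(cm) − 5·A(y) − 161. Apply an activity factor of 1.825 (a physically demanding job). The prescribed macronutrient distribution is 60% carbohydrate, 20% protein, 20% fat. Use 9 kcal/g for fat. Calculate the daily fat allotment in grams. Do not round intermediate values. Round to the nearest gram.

Mifflin-St Jeor (female): BMR = 10(133.5) + 6.25(194) − 5(44) − 161 = 1335 + 1212.5 − 220 − 161 = 2166.5 kcal/day.
TEE = 2166.5 × 1.825 = 3953.8625 kcal/day.
Fat energy = 20% × 3953.8625 = 790.7725 kcal.
Fat = 790.7725 ÷ 9 kcal/g = 87.8636 g.

88 g/day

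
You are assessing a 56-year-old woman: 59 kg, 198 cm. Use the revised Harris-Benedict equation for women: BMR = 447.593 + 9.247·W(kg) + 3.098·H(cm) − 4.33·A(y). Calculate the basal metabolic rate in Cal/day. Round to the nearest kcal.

Harris-Benedict: BMR = 447.593 + 9.247(59) + 3.098(198) − 4.33(56) = 1364.09 kcal/day.

1364 Cal/day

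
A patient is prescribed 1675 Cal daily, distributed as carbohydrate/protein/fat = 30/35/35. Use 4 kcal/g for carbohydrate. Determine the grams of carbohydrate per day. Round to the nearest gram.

Carbohydrate energy = 30% × 1675 = 502.5 kcal.
At 4 kcal/g: 502.5 ÷ 4 = 125.625 g.

126 g/day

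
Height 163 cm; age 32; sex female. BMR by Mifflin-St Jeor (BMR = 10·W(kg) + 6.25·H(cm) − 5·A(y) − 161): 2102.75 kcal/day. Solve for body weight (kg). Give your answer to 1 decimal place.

2102.75 = 10·W + 6.25(163) − 5(32) − 161
10·W = 2102.75 − 697.75 = 1405, so W = 140.5 kg.

140.5 kg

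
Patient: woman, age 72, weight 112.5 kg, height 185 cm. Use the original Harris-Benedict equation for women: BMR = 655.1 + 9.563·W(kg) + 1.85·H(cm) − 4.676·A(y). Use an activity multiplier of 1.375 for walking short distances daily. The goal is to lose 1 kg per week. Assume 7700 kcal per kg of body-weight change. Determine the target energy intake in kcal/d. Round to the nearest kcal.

Harris-Benedict: BMR = 655.1 + 9.563(112.5) + 1.85(185) − 4.676(72) = 1736.5155 kcal/day.
TEE = 1736.5155 × 1.375 = 2387.7088 kcal/day.
Required daily deficit = 1 × 7700 ÷ 7 = 1100 kcal/day.
Target intake = 2387.7088 − 1100 = 1287.7088 kcal/day.

1288 kcal/d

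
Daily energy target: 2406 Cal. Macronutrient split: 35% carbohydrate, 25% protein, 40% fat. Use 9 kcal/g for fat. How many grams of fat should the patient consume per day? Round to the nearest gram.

Fat energy = 40% × 2406 = 962.4 kcal.
At 9 kcal/g: 962.4 ÷ 9 = 106.9333 g.

107 g/day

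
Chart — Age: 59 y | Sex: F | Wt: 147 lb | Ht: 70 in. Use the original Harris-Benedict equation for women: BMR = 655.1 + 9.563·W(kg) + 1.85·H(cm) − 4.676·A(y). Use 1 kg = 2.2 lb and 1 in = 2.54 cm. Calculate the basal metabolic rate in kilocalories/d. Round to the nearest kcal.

Convert to metric: weight = 147 ÷ 2.2 = 66.8182 kg; height = 70 × 2.54 = 177.8 cm.
Harris-Benedict: BMR = 655.1 + 9.563(66.8182) + 1.85(177.8) − 4.676(59) = 1347.1283 kcal/day.

1347 kilocalories/d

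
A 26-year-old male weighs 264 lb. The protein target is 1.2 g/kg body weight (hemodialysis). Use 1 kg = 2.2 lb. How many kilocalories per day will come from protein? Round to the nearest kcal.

Weight in kg = 264 ÷ 2.2 = 120 kg.
Protein = 1.2 g/kg × 120 kg = 144 g/day.
Protein energy = 144 g × 4 kcal/g = 576 kcal/day.

576 kcal/day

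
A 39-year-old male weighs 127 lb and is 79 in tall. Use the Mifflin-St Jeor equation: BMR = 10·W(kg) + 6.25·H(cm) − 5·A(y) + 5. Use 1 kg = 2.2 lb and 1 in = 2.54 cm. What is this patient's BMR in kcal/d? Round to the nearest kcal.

1641 kcal/d

Convert to metric: weight = 127 ÷ 2.2 = 57.7273 kg; height = 79 × 2.54 = 200.66 cm.
Mifflin-St Jeor (male): BMR = 10(57.7273) + 6.25(200.66) − 5(39) + 5 = 577.2727 + 1254.125 − 195 + 5 = 1641.3977 kcal/day.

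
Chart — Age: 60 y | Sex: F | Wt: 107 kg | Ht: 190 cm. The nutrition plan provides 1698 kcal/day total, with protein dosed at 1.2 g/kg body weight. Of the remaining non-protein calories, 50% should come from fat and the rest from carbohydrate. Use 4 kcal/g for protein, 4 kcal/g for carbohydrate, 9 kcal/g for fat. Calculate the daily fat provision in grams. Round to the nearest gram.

66 g/day

Protein = 1.2 × 107 = 128.4 g → 128.4 × 4 = 513.6 kcal.
Non-protein calories = 1698 − 513.6 = 1184.4 kcal.
Fat: 50% × 1184.4 = 592.2 kcal; carbohydrate: 592.2 kcal.
Fat: 592.2 kcal ÷ 9 kcal/g = 65.8 g.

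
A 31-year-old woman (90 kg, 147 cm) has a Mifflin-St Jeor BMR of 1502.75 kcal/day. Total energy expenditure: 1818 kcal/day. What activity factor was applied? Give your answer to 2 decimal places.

1.21

Activity factor = TEE ÷ BMR = 1818 ÷ 1502.75 = 1.21.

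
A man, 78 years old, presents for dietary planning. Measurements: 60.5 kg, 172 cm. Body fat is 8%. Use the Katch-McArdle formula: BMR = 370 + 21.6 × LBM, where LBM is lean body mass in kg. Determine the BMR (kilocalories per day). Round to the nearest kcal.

1572 kilocalories per day

LBM = 60.5 × (1 − 0.08) = 55.66 kg. Katch-McArdle: BMR = 370 + 21.6 × 55.66 = 1572.256 kcal/day.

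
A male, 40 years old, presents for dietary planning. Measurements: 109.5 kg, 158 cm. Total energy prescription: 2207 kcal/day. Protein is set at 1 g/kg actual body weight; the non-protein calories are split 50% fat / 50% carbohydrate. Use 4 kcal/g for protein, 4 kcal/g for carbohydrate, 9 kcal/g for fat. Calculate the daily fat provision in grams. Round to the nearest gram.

Protein = 1 × 109.5 = 109.5 g → 109.5 × 4 = 438 kcal.
Non-protein calories = 2207 − 438 = 1769 kcal.
Fat: 50% × 1769 = 884.5 kcal; carbohydrate: 884.5 kcal.
Fat: 884.5 kcal ÷ 9 kcal/g = 98.2778 g.

98 g/day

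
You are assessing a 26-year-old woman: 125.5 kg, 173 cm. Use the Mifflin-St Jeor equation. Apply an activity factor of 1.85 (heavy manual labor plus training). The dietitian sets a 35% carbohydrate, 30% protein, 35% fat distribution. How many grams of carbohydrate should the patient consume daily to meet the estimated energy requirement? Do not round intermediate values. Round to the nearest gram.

Mifflin-St Jeor (female): BMR = 10(125.5) + 6.25(173) − 5(26) − 161 = 1255 + 1081.25 − 130 − 161 = 2045.25 kcal/day.
TEE = 2045.25 × 1.85 = 3783.7125 kcal/day.
Carbohydrate energy = 35% × 3783.7125 = 1324.2994 kcal.
Carbohydrate = 1324.2994 ÷ 4 kcal/g = 331.0748 g.

331 g/day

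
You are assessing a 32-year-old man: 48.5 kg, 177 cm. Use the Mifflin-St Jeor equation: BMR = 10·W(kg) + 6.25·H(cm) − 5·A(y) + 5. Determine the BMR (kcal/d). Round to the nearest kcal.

1436 kcal/d

Mifflin-St Jeor (male): BMR = 10(48.5) + 6.25(177) − 5(32) + 5 = 485 + 1106.25 − 160 + 5 = 1436.25 kcal/day.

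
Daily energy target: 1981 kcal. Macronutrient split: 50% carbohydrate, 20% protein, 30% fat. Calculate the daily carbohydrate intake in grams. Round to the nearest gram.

248 g/day

Carbohydrate energy = 50% × 1981 = 990.5 kcal.
At 4 kcal/g: 990.5 ÷ 4 = 247.625 g.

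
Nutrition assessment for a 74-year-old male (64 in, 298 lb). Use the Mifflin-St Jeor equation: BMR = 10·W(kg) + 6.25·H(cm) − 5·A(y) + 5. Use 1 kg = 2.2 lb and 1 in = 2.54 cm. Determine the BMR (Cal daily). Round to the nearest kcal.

2006 Cal daily

Convert to metric: weight = 298 ÷ 2.2 = 135.4545 kg; height = 64 × 2.54 = 162.56 cm.
Mifflin-St Jeor (male): BMR = 10(135.4545) + 6.25(162.56) − 5(74) + 5 = 1354.5455 + 1016 − 370 + 5 = 2005.5455 kcal/day.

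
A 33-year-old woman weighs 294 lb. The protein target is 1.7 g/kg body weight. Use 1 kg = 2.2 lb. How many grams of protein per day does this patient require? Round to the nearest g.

Weight in kg = 294 ÷ 2.2 = 133.6364 kg.
Protein = 1.7 g/kg × 133.6364 kg = 227.1818 g/day.

227 g/day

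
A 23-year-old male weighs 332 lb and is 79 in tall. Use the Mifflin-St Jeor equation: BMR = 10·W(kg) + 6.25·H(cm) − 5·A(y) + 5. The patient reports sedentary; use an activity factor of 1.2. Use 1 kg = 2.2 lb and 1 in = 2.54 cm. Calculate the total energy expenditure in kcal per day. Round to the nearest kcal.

3184 kcal per day

Convert to metric: weight = 332 ÷ 2.2 = 150.9091 kg; height = 79 × 2.54 = 200.66 cm.
Mifflin-St Jeor (male): BMR = 10(150.9091) + 6.25(200.66) − 5(23) + 5 = 1509.0909 + 1254.125 − 115 + 5 = 2653.2159 kcal/day.
TEE = BMR × activity factor = 2653.2159 × 1.2 = 3183.8591 kcal/day.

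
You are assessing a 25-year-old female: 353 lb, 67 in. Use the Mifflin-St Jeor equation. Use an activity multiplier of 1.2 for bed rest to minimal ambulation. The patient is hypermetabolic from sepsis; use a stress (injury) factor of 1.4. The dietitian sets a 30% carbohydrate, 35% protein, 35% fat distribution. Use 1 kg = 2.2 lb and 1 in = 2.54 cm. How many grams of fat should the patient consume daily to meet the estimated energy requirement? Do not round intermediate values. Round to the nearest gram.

Convert to metric: weight = 353 ÷ 2.2 = 160.4545 kg; height = 67 × 2.54 = 170.18 cm.
Mifflin-St Jeor (female): BMR = 10(160.4545) + 6.25(170.18) − 5(25) − 161 = 1604.5455 + 1063.625 − 125 − 161 = 2382.1705 kcal/day.
TEE = 2382.1705 × 1.2 = 2858.6045 kcal/day.
With stress factor 1.4: 2858.6045 × 1.4 = 4002.0464 kcal/day.
Fat energy = 35% × 4002.0464 = 1400.7162 kcal.
Fat = 1400.7162 ÷ 9 kcal/g = 155.6351 g.

156 g/day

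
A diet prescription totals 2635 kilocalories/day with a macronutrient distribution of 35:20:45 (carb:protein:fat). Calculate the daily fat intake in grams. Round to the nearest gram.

Fat energy = 45% × 2635 = 1185.75 kcal.
At 9 kcal/g: 1185.75 ÷ 9 = 131.75 g.

132 g/day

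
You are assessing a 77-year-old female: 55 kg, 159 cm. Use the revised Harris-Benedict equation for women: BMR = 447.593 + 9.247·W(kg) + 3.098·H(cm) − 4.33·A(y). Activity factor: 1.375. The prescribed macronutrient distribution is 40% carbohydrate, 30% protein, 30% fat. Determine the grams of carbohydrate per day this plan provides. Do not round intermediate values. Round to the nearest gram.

Harris-Benedict: BMR = 447.593 + 9.247(55) + 3.098(159) − 4.33(77) = 1115.35 kcal/day.
TEE = 1115.35 × 1.375 = 1533.6063 kcal/day.
Carbohydrate energy = 40% × 1533.6063 = 613.4425 kcal.
Carbohydrate = 613.4425 ÷ 4 kcal/g = 153.3606 g.

153 g/day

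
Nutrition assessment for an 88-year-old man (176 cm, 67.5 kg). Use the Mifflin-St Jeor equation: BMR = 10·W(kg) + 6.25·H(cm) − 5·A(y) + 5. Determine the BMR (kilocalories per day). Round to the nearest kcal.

Mifflin-St Jeor (male): BMR = 10(67.5) + 6.25(176) − 5(88) + 5 = 675 + 1100 − 440 + 5 = 1340 kcal/day.

1340 kilocalories per day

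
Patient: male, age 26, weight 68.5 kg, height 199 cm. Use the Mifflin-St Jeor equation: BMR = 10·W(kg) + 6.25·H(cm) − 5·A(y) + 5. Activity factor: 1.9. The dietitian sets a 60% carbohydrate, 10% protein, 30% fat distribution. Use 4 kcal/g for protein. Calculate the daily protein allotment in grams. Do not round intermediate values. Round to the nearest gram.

86 g/day

Mifflin-St Jeor (male): BMR = 10(68.5) + 6.25(199) − 5(26) + 5 = 685 + 1243.75 − 130 + 5 = 1803.75 kcal/day.
TEE = 1803.75 × 1.9 = 3427.125 kcal/day.
Protein energy = 10% × 3427.125 = 342.7125 kcal.
Protein = 342.7125 ÷ 4 kcal/g = 85.6781 g.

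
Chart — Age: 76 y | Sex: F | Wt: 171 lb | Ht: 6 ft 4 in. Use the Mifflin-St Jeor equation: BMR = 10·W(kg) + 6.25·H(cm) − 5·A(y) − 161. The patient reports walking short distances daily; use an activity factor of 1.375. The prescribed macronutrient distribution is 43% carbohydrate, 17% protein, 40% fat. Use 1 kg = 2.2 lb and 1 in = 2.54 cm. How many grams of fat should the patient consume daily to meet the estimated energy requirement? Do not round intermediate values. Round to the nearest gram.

Convert to metric: weight = 171 ÷ 2.2 = 77.7273 kg; height = (6×12 + 4) × 2.54 = 76 × 2.54 = 193.04 cm.
Mifflin-St Jeor (female): BMR = 10(77.7273) + 6.25(193.04) − 5(76) − 161 = 777.2727 + 1206.5 − 380 − 161 = 1442.7727 kcal/day.
TEE = 1442.7727 × 1.375 = 1983.8125 kcal/day.
Fat energy = 40% × 1983.8125 = 793.525 kcal.
Fat = 793.525 ÷ 9 kcal/g = 88.1694 g.

88 g/day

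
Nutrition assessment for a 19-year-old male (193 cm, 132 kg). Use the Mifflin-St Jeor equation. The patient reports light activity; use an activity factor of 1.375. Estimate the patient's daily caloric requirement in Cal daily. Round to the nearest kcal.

3350 Cal daily

Mifflin-St Jeor (male): BMR = 10(132) + 6.25(193) − 5(19) + 5 = 1320 + 1206.25 − 95 + 5 = 2436.25 kcal/day.
TEE = BMR × activity factor = 2436.25 × 1.375 = 3349.8438 kcal/day.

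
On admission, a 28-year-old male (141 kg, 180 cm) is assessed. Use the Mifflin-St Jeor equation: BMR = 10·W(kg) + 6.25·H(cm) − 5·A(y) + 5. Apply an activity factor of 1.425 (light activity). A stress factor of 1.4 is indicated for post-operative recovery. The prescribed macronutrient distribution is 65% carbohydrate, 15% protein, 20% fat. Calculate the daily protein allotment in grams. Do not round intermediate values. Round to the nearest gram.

Mifflin-St Jeor (male): BMR = 10(141) + 6.25(180) − 5(28) + 5 = 1410 + 1125 − 140 + 5 = 2400 kcal/day.
TEE = 2400 × 1.425 = 3420 kcal/day.
With stress factor 1.4: 3420 × 1.4 = 4788 kcal/day.
Protein energy = 15% × 4788 = 718.2 kcal.
Protein = 718.2 ÷ 4 kcal/g = 179.55 g.

180 g/day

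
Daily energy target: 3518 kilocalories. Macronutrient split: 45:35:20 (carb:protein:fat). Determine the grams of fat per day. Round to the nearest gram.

78 g/day

Fat energy = 20% × 3518 = 703.6 kcal.
At 9 kcal/g: 703.6 ÷ 9 = 78.1778 g.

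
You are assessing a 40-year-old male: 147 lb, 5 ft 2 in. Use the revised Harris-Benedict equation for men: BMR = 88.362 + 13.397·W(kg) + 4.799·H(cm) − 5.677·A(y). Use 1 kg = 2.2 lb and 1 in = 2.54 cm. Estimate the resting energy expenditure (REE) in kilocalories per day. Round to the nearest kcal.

1512 kilocalories per day

Convert to metric: weight = 147 ÷ 2.2 = 66.8182 kg; height = (5×12 + 2) × 2.54 = 62 × 2.54 = 157.48 cm.
Harris-Benedict: BMR = 88.362 + 13.397(66.8182) + 4.799(157.48) − 5.677(40) = 1512.1917 kcal/day.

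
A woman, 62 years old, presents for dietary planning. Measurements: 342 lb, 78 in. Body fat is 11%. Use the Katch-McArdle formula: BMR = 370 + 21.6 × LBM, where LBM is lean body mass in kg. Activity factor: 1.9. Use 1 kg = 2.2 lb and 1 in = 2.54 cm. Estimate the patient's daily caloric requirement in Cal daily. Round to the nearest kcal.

6381 Cal daily

Convert to metric: weight = 342 ÷ 2.2 = 155.4545 kg; height = 78 × 2.54 = 198.12 cm.
LBM = 155.4545 × (1 − 0.11) = 138.3545 kg. Katch-McArdle: BMR = 370 + 21.6 × 138.3545 = 3358.4582 kcal/day.
TEE = BMR × activity factor = 3358.4582 × 1.9 = 6381.0705 kcal/day.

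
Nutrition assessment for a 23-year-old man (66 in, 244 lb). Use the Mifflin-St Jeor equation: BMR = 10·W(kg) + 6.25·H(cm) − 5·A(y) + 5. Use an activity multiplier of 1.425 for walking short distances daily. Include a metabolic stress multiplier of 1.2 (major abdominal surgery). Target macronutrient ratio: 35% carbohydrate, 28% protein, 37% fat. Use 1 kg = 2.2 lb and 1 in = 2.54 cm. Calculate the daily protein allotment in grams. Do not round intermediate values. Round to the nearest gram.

245 g/day

Convert to metric: weight = 244 ÷ 2.2 = 110.9091 kg; height = 66 × 2.54 = 167.64 cm.
Mifflin-St Jeor (male): BMR = 10(110.9091) + 6.25(167.64) − 5(23) + 5 = 1109.0909 + 1047.75 − 115 + 5 = 2046.8409 kcal/day.
TEE = 2046.8409 × 1.425 = 2916.7483 kcal/day.
With stress factor 1.2: 2916.7483 × 1.2 = 3500.098 kcal/day.
Protein energy = 28% × 3500.098 = 980.0274 kcal.
Protein = 980.0274 ÷ 4 kcal/g = 245.0069 g.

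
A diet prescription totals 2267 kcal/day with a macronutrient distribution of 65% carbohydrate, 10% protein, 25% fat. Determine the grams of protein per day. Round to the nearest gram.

57 g/day

Protein energy = 10% × 2267 = 226.7 kcal.
At 4 kcal/g: 226.7 ÷ 4 = 56.675 g.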